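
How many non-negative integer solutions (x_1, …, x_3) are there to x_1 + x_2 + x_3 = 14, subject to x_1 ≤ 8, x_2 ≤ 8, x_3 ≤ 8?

By stars and bars, unrestricted non-negative solutions to x_1+…+x_3 = 14 number C(14+2,2) = 120.
Subtract solutions that violate a single cap (substitute x_i' = x_i − (cap_i+1)): x_1 ≥ 9 gives C(7,2) = 21; x_2 ≥ 9 gives C(7,2) = 21; x_3 ≥ 9 gives C(7,2) = 21. Together 63.
No two caps can be exceeded simultaneously, so the pair terms are all 0.
By inclusion–exclusion the count is 120 − 63 + 0 = 57.

57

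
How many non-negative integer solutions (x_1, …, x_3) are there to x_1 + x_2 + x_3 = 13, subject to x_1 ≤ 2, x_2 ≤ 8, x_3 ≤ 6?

9

Without the upper bounds there are C(15,2) = 105 ways to split 13 among 3 variables.
Subtract solutions that violate a single cap (substitute x_i' = x_i − (cap_i+1)): x_1 ≥ 3 gives C(12,2) = 66; x_2 ≥ 9 gives C(6,2) = 15; x_3 ≥ 7 gives C(8,2) = 28. Together 109.
Add back pairs where two caps are both exceeded: 3 + 10 + 0 = 13.
By inclusion–exclusion the count is 105 − 109 + 13 = 9.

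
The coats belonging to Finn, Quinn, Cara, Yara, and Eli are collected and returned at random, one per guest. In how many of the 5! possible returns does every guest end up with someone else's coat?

Let Aᵢ be the assignments in which guest i gets their own coat. We want the size of the complement of A₁∪…∪A_5.
By inclusion–exclusion this is Σ_{j=0}^{5} (−1)^j C(5,j)·(5−j)!.
Computing: 120 − 120 + 60 − 20 + 5 − 1 = 44.

44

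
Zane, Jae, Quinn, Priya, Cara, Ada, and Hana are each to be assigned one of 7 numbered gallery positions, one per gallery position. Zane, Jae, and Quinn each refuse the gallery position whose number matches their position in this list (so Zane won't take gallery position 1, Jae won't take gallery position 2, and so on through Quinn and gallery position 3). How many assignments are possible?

3216

Let Aᵢ (for i ∈ {1, 2, 3}) be the placements that put person i in their forbidden gallery position. Any j of these fix j positions, leaving (7−j)! ways to fill the rest, and there are C(3,j) ways to pick which j.
By inclusion–exclusion, the number of valid placements is Σ_{j=0}^{3} (−1)^j C(3,j)·(7−j)!.
Computing: 5040 − 2160 + 360 − 24 = 3216.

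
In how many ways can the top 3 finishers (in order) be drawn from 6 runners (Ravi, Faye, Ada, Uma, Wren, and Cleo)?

This is an ordered selection of 3 from 6: P(6,3).
That gives 6 × 5 × 4 = 120.

120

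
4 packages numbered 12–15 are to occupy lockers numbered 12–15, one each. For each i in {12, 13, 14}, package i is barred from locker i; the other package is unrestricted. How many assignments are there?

11

Let Aᵢ (for i ∈ {12, 13, 14}) be the placements that put package i in its forbidden locker. Any j of these fix j positions, leaving (4−j)! ways to fill the rest, and there are C(3,j) ways to pick which j.
By inclusion–exclusion, the number of valid placements is Σ_{j=0}^{3} (−1)^j C(3,j)·(4−j)!.
Computing: 24 − 18 + 6 − 1 = 11.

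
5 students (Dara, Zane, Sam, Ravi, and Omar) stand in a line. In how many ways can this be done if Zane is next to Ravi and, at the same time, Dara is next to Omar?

24

Treat {Zane,Ravi} as one block (2 orders) and {Dara,Omar} as another (2 orders).
That leaves 3 units to arrange: 2 × 2 × 3! = 4 × 6 = 24.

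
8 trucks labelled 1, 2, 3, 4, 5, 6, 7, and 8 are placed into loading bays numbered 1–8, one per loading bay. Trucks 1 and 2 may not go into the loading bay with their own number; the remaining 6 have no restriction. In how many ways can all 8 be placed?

30960

Let Aᵢ (for i ∈ {1, 2}) be the placements that put truck i in its forbidden loading bay. Any j of these fix j positions, leaving (8−j)! ways to fill the rest, and there are C(2,j) ways to pick which j.
By inclusion–exclusion, the number of valid placements is Σ_{j=0}^{2} (−1)^j C(2,j)·(8−j)!.
Computing: 40320 − 10080 + 720 = 30960.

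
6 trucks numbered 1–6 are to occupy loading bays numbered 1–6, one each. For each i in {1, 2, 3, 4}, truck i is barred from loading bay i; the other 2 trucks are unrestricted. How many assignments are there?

Let Aᵢ (for 1 ≤ i ≤ 4) be the placements that put truck i in its forbidden loading bay. Any j of these fix j positions, leaving (6−j)! ways to fill the rest, and there are C(4,j) ways to pick which j.
By inclusion–exclusion, the number of valid placements is Σ_{j=0}^{4} (−1)^j C(4,j)·(6−j)!.
Computing: 720 − 480 + 144 − 24 + 2 = 362.

362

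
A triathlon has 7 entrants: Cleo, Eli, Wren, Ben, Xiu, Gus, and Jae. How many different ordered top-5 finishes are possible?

This is an ordered selection of 5 from 7: P(7,5).
That gives 7 × 6 × 5 × 4 × 3 = 2520.

2520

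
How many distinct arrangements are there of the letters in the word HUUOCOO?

The 7 letters of HUUOCOO have repeats: O appearing 3 times and U appearing twice.
So there are 7! / (3!·2!) = 420 distinguishable arrangements.

420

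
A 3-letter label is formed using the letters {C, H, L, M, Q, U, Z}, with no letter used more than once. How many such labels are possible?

210

With no repetition, fill the 3 letters in order: 7 choices, then 6, down to 5.
7 × 6 × 5 = 210.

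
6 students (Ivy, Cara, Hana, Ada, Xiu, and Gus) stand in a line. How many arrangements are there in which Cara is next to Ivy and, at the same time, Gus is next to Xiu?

Treat {Cara,Ivy} as one block (2 orders) and {Gus,Xiu} as another (2 orders).
That leaves 4 units to arrange: 2 × 2 × 4! = 4 × 24 = 96.

96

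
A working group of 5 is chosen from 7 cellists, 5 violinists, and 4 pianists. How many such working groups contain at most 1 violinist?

2112

Split by how many violinists are chosen (0 through 1).
Sum: C(5,0)·C(11,5) + C(5,1)·C(11,4) = 462 + 1650 = 2112.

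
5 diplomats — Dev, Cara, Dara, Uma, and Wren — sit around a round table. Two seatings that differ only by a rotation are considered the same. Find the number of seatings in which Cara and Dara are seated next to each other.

12

Treat {Cara, Dara} as one unit (2 internal orders) and seat the resulting 4 units around the table: (3)! circular arrangements.
So 2 × (3)! = 2 × 6 = 12.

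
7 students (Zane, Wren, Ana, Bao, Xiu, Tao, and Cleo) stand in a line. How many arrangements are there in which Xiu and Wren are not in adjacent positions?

3600

Of the 7! = 5040 arrangements, those with Xiu and Wren adjacent number 2 × 6! = 1440 (treat the pair as a block with 2 internal orders).
Complementary counting: 5040 − 1440 = 3600.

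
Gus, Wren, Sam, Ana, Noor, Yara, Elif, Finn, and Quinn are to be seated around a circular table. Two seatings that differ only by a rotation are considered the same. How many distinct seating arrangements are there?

Fix one person's seat to break rotational symmetry; the remaining 8 people can be arranged in (8)! = 40320 ways.

40320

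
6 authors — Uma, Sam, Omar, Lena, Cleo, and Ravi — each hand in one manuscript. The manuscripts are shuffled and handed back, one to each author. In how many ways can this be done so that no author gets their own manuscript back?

This is the derangement count D_6: permutations of 6 items with no fixed point.
By inclusion–exclusion this is Σ_{j=0}^{6} (−1)^j C(6,j)·(6−j)!.
Computing: 720 − 720 + 360 − 120 + 30 − 6 + 1 = 265.

265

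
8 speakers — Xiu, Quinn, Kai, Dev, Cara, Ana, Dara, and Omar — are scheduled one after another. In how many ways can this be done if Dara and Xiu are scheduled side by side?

10080

Treat {Dara, Xiu} as a single unit. There are 7 units to order, and the pair itself can be ordered 2 ways.
So the count is 2·(7)! = 10080.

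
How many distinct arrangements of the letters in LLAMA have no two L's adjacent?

18

Total arrangements of LLAMA: 5!/(2!·2!) = 30.
If the two L's are adjacent, glue them into one block, leaving 4 items to arrange: (4)!/(2!) = 12 ways.
Hence 30 − 12 = 18.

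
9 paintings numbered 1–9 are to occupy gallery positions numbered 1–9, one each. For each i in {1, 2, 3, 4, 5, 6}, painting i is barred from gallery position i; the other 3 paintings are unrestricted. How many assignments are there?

Let Aᵢ (for 1 ≤ i ≤ 6) be the placements that put painting i in its forbidden gallery position. Any j of these fix j positions, leaving (9−j)! ways to fill the rest, and there are C(6,j) ways to pick which j.
By inclusion–exclusion, the number of valid placements is Σ_{j=0}^{6} (−1)^j C(6,j)·(9−j)!.
Computing: 362880 − 241920 + 75600 − 14400 + 1800 − 144 + 6 = 183822.

183822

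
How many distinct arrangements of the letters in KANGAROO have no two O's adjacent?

7560

There are 8!/(2!·2!) = 10080 arrangements of KANGAROO in total.
Arrangements with the O's together: treat OO as one letter, giving (7)!/(2!) = 2520.
Subtracting, 10080 − 2520 = 7560 arrangements keep the O's apart.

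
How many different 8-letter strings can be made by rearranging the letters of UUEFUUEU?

UUEFUUEU has 8 letters with E appearing twice and U appearing 5 times.
Dividing 8! = 40320 by 5!·2! = 240 for the repeated letters gives 168.

168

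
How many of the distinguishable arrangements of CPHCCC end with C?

Fix C in the last position and arrange the remaining 5 letters.
Those 5 letters have C appearing 3 times, giving (5)!/(3!) = 20.

20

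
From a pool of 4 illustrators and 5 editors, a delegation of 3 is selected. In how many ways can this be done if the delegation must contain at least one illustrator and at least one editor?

Total 3-person selections from all 9: C(9,3) = 84.
Selections missing a whole group: no illustrators → C(5,3) = 10; no editors → C(4,3) = 4.
Both groups omitted at once is impossible, so 84 − 14 = 70.

70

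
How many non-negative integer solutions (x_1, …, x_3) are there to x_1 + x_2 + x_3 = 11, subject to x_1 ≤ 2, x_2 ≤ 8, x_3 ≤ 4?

9

By stars and bars, unrestricted non-negative solutions to x_1+…+x_3 = 11 number C(11+2,2) = 78.
Subtract solutions that violate a single cap (substitute x_i' = x_i − (cap_i+1)): x_1 ≥ 3 gives C(10,2) = 45; x_2 ≥ 9 gives C(4,2) = 6; x_3 ≥ 5 gives C(8,2) = 28. Together 79.
Add back pairs where two caps are both exceeded: 0 + 10 + 0 = 10.
By inclusion–exclusion the count is 78 − 79 + 10 = 9.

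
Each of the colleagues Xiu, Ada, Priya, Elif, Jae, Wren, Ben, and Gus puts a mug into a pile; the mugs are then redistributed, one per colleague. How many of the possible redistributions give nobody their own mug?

14833

Count assignments avoiding every fixed point. For any j of the 8 colleagues fixed to their own mug, the other 8−j can be arranged in (8−j)! ways.
By inclusion–exclusion this is Σ_{j=0}^{8} (−1)^j C(8,j)·(8−j)!.
Computing: 40320 − 40320 + 20160 − 6720 + 1680 − 336 + 56 − 8 + 1 = 14833.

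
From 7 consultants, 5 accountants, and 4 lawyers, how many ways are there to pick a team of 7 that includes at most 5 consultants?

11376

Split by how many consultants are chosen (0 through 5).
Sum: C(7,0)·C(9,7) + C(7,1)·C(9,6) + C(7,2)·C(9,5) + C(7,3)·C(9,4) + C(7,4)·C(9,3) + C(7,5)·C(9,2) = 36 + 588 + 2646 + 4410 + 2940 + 756 = 11376.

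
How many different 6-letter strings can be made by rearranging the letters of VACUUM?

360

Letter multiplicities in VACUUM: A×1, C×1, M×1, U×2, V×1.
So there are 6! / (2!) = 360 distinguishable arrangements.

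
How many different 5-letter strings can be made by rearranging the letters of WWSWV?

The 5 letters of WWSWV have repeats: W appearing 3 times.
So there are 5! / (3!) = 20 distinguishable arrangements.

20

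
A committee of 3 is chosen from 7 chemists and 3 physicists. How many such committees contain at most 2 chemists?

85

Split by how many chemists are chosen (0 through 2).
Sum: C(7,0)·C(3,3) + C(7,1)·C(3,2) + C(7,2)·C(3,1) = 1 + 21 + 63 = 85.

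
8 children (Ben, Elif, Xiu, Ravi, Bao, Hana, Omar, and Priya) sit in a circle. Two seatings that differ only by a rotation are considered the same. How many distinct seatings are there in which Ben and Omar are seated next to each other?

Glue Ben and Omar into a block (2 internal orders). Seating 7 units around a circle gives (6)! arrangements.
So 2 × (6)! = 2 × 720 = 1440.

1440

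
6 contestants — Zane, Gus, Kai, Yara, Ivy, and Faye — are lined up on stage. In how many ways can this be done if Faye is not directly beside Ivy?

Of the 6! = 720 arrangements, those with Faye and Ivy adjacent number 2 × 5! = 240 (treat the pair as a block with 2 internal orders).
Complementary counting: 720 − 240 = 480.

480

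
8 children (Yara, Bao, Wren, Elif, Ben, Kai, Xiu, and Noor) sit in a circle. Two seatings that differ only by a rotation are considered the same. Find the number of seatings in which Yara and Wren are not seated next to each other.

All circular seatings of 8 people number (7)! = 5040.
Those with Yara next to Wren: fuse the pair into one unit and seat 7 units around a circle — 2·(6)! = 1440.
Subtracting, 5040 − 1440 = 3600.

3600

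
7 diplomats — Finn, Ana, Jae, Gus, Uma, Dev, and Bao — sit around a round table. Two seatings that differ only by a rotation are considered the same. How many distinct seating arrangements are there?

Fix one person's seat to break rotational symmetry; the remaining 6 people can be arranged in (6)! = 720 ways.

720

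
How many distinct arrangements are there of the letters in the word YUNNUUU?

The 7 letters of YUNNUUU have repeats: N appearing twice and U appearing 4 times.
Dividing 7! = 5040 by 4!·2! = 48 for the repeated letters gives 105.

105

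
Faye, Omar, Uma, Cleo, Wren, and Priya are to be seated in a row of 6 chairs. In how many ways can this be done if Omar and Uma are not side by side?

There are 6! = 720 arrangements in all. If Omar and Uma are adjacent, merging them into one block gives 2·(5)! = 240 arrangements.
So 720 − 240 = 480 arrangements keep them apart.

480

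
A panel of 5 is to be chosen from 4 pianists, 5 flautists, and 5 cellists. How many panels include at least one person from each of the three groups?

Unrestricted: C(14,5) = 2002 ways to pick any 5 of the 14.
Selections missing a whole group: no pianists → C(10,5) = 252; no flautists → C(9,5) = 126; no cellists → C(9,5) = 126.
Add back selections omitting two groups (i.e. drawn from a single group): C(4,5) + C(5,5) + C(5,5) = 2.
By inclusion–exclusion: 2002 − 504 + 2 = 1500.

1500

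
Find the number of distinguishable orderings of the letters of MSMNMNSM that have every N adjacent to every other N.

105

Treat the 2 copies of N as a single block. The multiset to arrange is then {NN, M, M, M, M, S, S}, 7 items in all.
That gives (7)!/(4!·2!) = 105 arrangements.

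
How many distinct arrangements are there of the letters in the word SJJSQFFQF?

Letter multiplicities in SJJSQFFQF: F×3, J×2, Q×2, S×2.
The number of distinct arrangements is 9!/(3!·2!·2!·2!) = 362880/48 = 7560.

7560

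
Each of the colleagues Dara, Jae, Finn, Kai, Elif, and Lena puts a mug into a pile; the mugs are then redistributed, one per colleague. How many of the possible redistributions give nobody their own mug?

265

Count assignments avoiding every fixed point. For any j of the 6 colleagues fixed to their own mug, the other 6−j can be arranged in (6−j)! ways.
By inclusion–exclusion this is Σ_{j=0}^{6} (−1)^j C(6,j)·(6−j)!.
Computing: 720 − 720 + 360 − 120 + 30 − 6 + 1 = 265.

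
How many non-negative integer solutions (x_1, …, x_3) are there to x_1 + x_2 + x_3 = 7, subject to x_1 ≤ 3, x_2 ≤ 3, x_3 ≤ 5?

13

By stars and bars, unrestricted non-negative solutions to x_1+…+x_3 = 7 number C(7+2,2) = 36.
Subtract solutions that violate a single cap (substitute x_i' = x_i − (cap_i+1)): x_1 ≥ 4 gives C(5,2) = 10; x_2 ≥ 4 gives C(5,2) = 10; x_3 ≥ 6 gives C(3,2) = 3. Together 23.
No two caps can be exceeded simultaneously, so the pair terms are all 0.
By inclusion–exclusion the count is 36 − 23 + 0 = 13.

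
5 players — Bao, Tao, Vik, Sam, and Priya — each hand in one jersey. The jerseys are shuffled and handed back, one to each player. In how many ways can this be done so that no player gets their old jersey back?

This is the derangement count D_5: permutations of 5 items with no fixed point.
By inclusion–exclusion this is Σ_{j=0}^{5} (−1)^j C(5,j)·(5−j)!.
Computing: 120 − 120 + 60 − 20 + 5 − 1 = 44.

44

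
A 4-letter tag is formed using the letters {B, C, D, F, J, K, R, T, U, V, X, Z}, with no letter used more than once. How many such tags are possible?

Choose and order 4 of the 12 symbols: the first letter has 12 options, the next 11, then 10, 9.
12 × 11 × 10 × 9 = 11880.

11880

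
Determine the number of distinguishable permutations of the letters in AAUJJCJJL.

7560

The 9 letters of AAUJJCJJL have repeats: A appearing twice and J appearing 4 times.
Dividing 9! = 362880 by 4!·2! = 48 for the repeated letters gives 7560.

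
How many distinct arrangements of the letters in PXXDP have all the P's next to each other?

Treat the 2 copies of P as a single block. The multiset to arrange is then {PP, D, X, X}, 4 items in all.
That gives (4)!/(2!) = 12 arrangements.

12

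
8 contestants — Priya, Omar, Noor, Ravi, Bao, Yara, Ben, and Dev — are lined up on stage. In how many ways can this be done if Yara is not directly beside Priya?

Of the 8! = 40320 arrangements, those with Yara and Priya adjacent number 2 × 7! = 10080 (treat the pair as a block with 2 internal orders).
Complementary counting: 40320 − 10080 = 30240.

30240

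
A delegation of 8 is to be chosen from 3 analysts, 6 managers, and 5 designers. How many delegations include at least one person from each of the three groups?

2828

With no constraint there are C(14,8) = 3003 possible selections.
Subtract selections that omit an entire group: no analysts → C(11,8) = 165; no managers → C(8,8) = 1; no designers → C(9,8) = 9.
Add back selections omitting two groups (i.e. drawn from a single group): C(3,8) + C(6,8) + C(5,8) = 0.
By inclusion–exclusion: 3003 − 175 + 0 = 2828.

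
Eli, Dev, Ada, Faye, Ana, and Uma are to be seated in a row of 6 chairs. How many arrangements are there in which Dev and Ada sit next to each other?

240

Place the 4 others and the Dev-Ada pair as 5 objects in a line; the pair has 2 internal arrangements.
So the count is 2·(5)! = 240.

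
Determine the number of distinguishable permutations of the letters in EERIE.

20

The 5 letters of EERIE have repeats: E appearing 3 times.
The number of distinct arrangements is 5!/(3!) = 120/6 = 20.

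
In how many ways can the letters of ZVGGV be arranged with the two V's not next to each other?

18

Total arrangements of ZVGGV: 5!/(2!·2!) = 30.
If the two V's are adjacent, glue them into one block, leaving 4 items to arrange: (4)!/(2!) = 12 ways.
Subtracting, 30 − 12 = 18 arrangements keep the V's apart.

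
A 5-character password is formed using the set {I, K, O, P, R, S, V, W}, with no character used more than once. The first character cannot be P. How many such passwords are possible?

5880

The first character has 8−1 = 7 choices (anything except P).
The remaining 4 characters are filled from the other 7 symbols without repetition: 7 × 6 × 5 × 4 = 840.
Total: 7 × 840 = 5880.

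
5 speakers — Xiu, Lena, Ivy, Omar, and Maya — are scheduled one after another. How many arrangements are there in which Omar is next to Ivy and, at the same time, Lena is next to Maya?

Treat {Omar,Ivy} as one block (2 orders) and {Lena,Maya} as another (2 orders).
That leaves 3 units to arrange: 2 × 2 × 3! = 4 × 6 = 24.

24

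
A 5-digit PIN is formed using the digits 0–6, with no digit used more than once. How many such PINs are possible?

With no repetition, fill the 5 digits in order: 7 choices, then 6, down to 3.
That product is 7 × 6 × 5 × 4 × 3 = 2520.

2520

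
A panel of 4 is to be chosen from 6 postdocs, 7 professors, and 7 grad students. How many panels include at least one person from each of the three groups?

Total 4-person selections from all 20: C(20,4) = 4845.
Subtract selections that omit an entire group: no postdocs → C(14,4) = 1001; no professors → C(13,4) = 715; no grad students → C(13,4) = 715.
Add back selections omitting two groups (i.e. drawn from a single group): C(6,4) + C(7,4) + C(7,4) = 85.
By inclusion–exclusion: 4845 − 2431 + 85 = 2499.

2499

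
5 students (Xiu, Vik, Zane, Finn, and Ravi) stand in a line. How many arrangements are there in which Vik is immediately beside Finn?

48

Place the 3 others and the Vik-Finn pair as 4 objects in a line; the pair has 2 internal arrangements.
That gives 2 × 4! = 2 × 24 = 48.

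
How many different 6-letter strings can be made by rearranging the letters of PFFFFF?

PFFFFF has 6 letters with F appearing 5 times.
The number of distinct arrangements is 6!/(5!) = 720/120 = 6.

6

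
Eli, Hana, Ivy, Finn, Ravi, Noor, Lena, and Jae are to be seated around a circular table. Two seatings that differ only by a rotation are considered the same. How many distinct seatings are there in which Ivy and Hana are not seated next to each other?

All circular seatings of 8 people number (7)! = 5040.
Seatings with Ivy beside Hana: treat them as a block with 2 internal orders, giving 2 × (6)! = 1440.
Subtracting, 5040 − 1440 = 3600.

3600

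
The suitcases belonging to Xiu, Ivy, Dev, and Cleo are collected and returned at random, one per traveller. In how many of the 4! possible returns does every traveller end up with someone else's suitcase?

Let Aᵢ be the assignments in which traveller i gets their own suitcase. We want the size of the complement of A₁∪…∪A_4.
By inclusion–exclusion this is Σ_{j=0}^{4} (−1)^j C(4,j)·(4−j)!.
Computing: 24 − 24 + 12 − 4 + 1 = 9.

9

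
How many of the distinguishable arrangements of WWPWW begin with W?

4

Fix W in the first position and arrange the remaining 4 letters.
Those 4 letters have W appearing 3 times, giving (4)!/(3!) = 4.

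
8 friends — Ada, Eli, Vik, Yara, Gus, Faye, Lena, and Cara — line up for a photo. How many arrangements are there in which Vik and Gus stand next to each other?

10080

Place the 6 others and the Vik-Gus pair as 7 objects in a line; the pair has 2 internal arrangements.
So the count is 2·(7)! = 10080.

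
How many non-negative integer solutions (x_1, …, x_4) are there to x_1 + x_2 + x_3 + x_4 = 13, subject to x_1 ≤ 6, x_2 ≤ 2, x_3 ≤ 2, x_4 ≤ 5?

Ignoring the caps, the number of non-negative solutions to x_1+…+x_4 = 13 is C(16,3) = 560.
Subtract solutions that violate a single cap (substitute x_i' = x_i − (cap_i+1)): x_1 ≥ 7 gives C(9,3) = 84; x_2 ≥ 3 gives C(13,3) = 286; x_3 ≥ 3 gives C(13,3) = 286; x_4 ≥ 6 gives C(10,3) = 120. Together 776.
Add back pairs where two caps are both exceeded: 20 + 20 + 1 + 120 + 35 + 35 = 231.
Subtract triples: 1 + 0 + 0 + 4 = 5.
By inclusion–exclusion the count is 560 − 776 + 231 − 5 = 10.

10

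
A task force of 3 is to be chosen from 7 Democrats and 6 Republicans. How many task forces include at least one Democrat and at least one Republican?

231

Unrestricted: C(13,3) = 286 ways to pick any 3 of the 13.
Selections missing a whole group: no Democrats → C(6,3) = 20; no Republicans → C(7,3) = 35.
Both groups omitted at once is impossible, so 286 − 55 = 231.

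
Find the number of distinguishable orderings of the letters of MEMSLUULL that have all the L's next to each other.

1260

Treat the 3 copies of L as a single block. The multiset to arrange is then {LLL, E, M, M, S, U, U}, 7 items in all.
That gives (7)!/(2!·2!) = 1260 arrangements.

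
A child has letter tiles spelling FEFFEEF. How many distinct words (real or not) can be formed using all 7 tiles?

Letter multiplicities in FEFFEEF: E×3, F×4.
The number of distinct arrangements is 7!/(4!·3!) = 5040/144 = 35.

35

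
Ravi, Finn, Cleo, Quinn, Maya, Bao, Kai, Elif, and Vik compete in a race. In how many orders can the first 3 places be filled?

This is an ordered selection of 3 from 9: P(9,3).
That gives 9 × 8 × 7 = 504.

504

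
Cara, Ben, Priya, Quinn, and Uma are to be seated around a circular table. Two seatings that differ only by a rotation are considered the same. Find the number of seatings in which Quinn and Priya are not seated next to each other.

All circular seatings of 5 people number (4)! = 24.
Seatings with Quinn beside Priya: treat them as a block with 2 internal orders, giving 2 × (3)! = 12.
Subtracting, 24 − 12 = 12.

12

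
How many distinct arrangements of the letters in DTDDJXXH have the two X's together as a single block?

Treat the 2 copies of X as a single block. The multiset to arrange is then {XX, D, D, D, H, J, T}, 7 items in all.
That gives (7)!/(3!) = 840 arrangements.

840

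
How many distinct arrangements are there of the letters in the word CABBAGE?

1260

CABBAGE has 7 letters with A appearing twice and B appearing twice.
Dividing 7! = 5040 by 2!·2! = 4 for the repeated letters gives 1260.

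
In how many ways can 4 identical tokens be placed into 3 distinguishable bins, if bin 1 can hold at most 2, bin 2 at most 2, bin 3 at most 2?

By stars and bars, unrestricted non-negative solutions to x_1+…+x_3 = 4 number C(4+2,2) = 15.
Subtract solutions that violate a single cap (substitute x_i' = x_i − (cap_i+1)): x_1 ≥ 3 gives C(3,2) = 3; x_2 ≥ 3 gives C(3,2) = 3; x_3 ≥ 3 gives C(3,2) = 3. Together 9.
No two caps can be exceeded simultaneously, so the pair terms are all 0.
By inclusion–exclusion the count is 15 − 9 + 0 = 6.

6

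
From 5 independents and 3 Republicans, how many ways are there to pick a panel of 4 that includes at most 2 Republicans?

Split by how many Republicans are chosen (0 through 2).
Sum: C(3,0)·C(5,4) + C(3,1)·C(5,3) + C(3,2)·C(5,2) = 5 + 30 + 30 = 65.

65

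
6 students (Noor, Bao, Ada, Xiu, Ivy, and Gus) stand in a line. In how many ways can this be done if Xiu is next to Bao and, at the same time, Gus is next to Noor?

Treat {Xiu,Bao} as one block (2 orders) and {Gus,Noor} as another (2 orders).
That leaves 4 units to arrange: 2 × 2 × 4! = 4 × 24 = 96.

96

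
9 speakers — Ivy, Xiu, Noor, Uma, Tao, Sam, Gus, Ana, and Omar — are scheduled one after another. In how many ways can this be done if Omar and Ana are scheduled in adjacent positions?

80640

Treat {Omar, Ana} as a single unit. There are 8 units to order, and the pair itself can be ordered 2 ways.
So the count is 2·(8)! = 80640.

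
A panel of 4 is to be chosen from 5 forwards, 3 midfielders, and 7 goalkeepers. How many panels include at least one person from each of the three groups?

630

Total 4-person selections from all 15: C(15,4) = 1365.
Selections missing a whole group: no forwards → C(10,4) = 210; no midfielders → C(12,4) = 495; no goalkeepers → C(8,4) = 70.
Add back selections omitting two groups (i.e. drawn from a single group): C(5,4) + C(3,4) + C(7,4) = 40.
By inclusion–exclusion: 1365 − 775 + 40 = 630.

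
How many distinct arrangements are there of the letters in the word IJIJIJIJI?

126

IJIJIJIJI has 9 letters with I appearing 5 times and J appearing 4 times.
The number of distinct arrangements is 9!/(5!·4!) = 362880/2880 = 126.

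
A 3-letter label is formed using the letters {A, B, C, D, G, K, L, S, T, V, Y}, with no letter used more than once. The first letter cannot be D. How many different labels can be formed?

The first letter has 11−1 = 10 choices (anything except D).
The remaining 2 letters are filled from the other 10 symbols without repetition: 10 × 9 = 90.
Total: 10 × 90 = 900.

900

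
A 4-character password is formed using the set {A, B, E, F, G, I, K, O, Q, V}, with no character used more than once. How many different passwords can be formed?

5040

This is a permutation of 4 out of 10: P(10,4) = 10!/6!.
That product is 10 × 9 × 8 × 7 = 5040.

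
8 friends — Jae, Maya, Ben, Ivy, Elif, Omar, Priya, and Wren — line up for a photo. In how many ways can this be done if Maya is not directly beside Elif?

There are 8! = 40320 arrangements in all. If Maya and Elif are adjacent, merging them into one block gives 2·(7)! = 10080 arrangements.
Complementary counting: 40320 − 10080 = 30240.

30240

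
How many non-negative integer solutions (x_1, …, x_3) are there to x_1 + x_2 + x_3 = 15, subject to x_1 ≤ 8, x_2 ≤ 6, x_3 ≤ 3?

Without the upper bounds there are C(17,2) = 136 ways to split 15 among 3 variables.
Subtract solutions that violate a single cap (substitute x_i' = x_i − (cap_i+1)): x_1 ≥ 9 gives C(8,2) = 28; x_2 ≥ 7 gives C(10,2) = 45; x_3 ≥ 4 gives C(13,2) = 78. Together 151.
Add back pairs where two caps are both exceeded: 0 + 6 + 15 = 21.
By inclusion–exclusion the count is 136 − 151 + 21 = 6.

6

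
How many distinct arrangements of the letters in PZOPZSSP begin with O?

With the first slot taken by O, it remains to arrange the other 7 letters (PZPZSSP).
Those 7 letters have P appearing 3 times, S appearing twice, and Z appearing twice, giving (7)!/(3!·2!·2!) = 210.

210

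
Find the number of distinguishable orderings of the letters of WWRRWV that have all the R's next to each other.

Treat the 2 copies of R as a single block. The multiset to arrange is then {RR, V, W, W, W}, 5 items in all.
That gives (5)!/(3!) = 20 arrangements.

20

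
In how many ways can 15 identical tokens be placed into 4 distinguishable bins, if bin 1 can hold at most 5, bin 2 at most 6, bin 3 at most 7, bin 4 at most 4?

105

Ignoring the caps, the number of non-negative solutions to x_1+…+x_4 = 15 is C(18,3) = 816.
Subtract solutions that violate a single cap (substitute x_i' = x_i − (cap_i+1)): x_1 ≥ 6 gives C(12,3) = 220; x_2 ≥ 7 gives C(11,3) = 165; x_3 ≥ 8 gives C(10,3) = 120; x_4 ≥ 5 gives C(13,3) = 286. Together 791.
Add back pairs where two caps are both exceeded: 10 + 4 + 35 + 1 + 20 + 10 = 80.
By inclusion–exclusion the count is 816 − 791 + 80 = 105.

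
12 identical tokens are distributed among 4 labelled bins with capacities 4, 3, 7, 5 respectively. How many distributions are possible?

Ignoring the caps, the number of non-negative solutions to x_1+…+x_4 = 12 is C(15,3) = 455.
Subtract solutions that violate a single cap (substitute x_i' = x_i − (cap_i+1)): x_1 ≥ 5 gives C(10,3) = 120; x_2 ≥ 4 gives C(11,3) = 165; x_3 ≥ 8 gives C(7,3) = 35; x_4 ≥ 6 gives C(9,3) = 84. Together 404.
Add back pairs where two caps are both exceeded: 20 + 0 + 4 + 1 + 10 + 0 = 35.
By inclusion–exclusion the count is 455 − 404 + 35 = 86.

86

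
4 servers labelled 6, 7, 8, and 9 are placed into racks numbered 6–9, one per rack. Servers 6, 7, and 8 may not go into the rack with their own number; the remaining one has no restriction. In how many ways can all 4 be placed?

11

Let Aᵢ (for i ∈ {6, 7, 8}) be the placements that put server i in its forbidden rack. Any j of these fix j positions, leaving (4−j)! ways to fill the rest, and there are C(3,j) ways to pick which j.
By inclusion–exclusion, the number of valid placements is Σ_{j=0}^{3} (−1)^j C(3,j)·(4−j)!.
Computing: 24 − 18 + 6 − 1 = 11.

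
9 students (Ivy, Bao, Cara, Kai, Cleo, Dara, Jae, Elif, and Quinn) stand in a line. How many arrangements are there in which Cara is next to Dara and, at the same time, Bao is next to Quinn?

20160

Treat {Cara,Dara} as one block (2 orders) and {Bao,Quinn} as another (2 orders).
That leaves 7 units to arrange: 2 × 2 × 7! = 4 × 5040 = 20160.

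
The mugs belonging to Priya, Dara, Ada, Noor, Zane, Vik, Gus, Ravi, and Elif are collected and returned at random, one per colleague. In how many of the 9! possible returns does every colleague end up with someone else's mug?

This is the derangement count D_9: permutations of 9 items with no fixed point.
By inclusion–exclusion this is Σ_{j=0}^{9} (−1)^j C(9,j)·(9−j)!.
Computing: 362880 − 362880 + 181440 − 60480 + 15120 − 3024 + 504 − 72 + 9 − 1 = 133496.

133496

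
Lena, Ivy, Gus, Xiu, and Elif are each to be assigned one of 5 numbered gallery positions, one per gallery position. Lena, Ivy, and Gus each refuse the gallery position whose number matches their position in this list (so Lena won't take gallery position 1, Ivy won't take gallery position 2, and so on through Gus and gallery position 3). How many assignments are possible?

Let Aᵢ (for i ∈ {1, 2, 3}) be the placements that put person i in their forbidden gallery position. Any j of these fix j positions, leaving (5−j)! ways to fill the rest, and there are C(3,j) ways to pick which j.
By inclusion–exclusion, the number of valid placements is Σ_{j=0}^{3} (−1)^j C(3,j)·(5−j)!.
Computing: 120 − 72 + 18 − 2 = 64.

64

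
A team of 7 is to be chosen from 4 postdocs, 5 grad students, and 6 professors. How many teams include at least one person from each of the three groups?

Total 7-person selections from all 15: C(15,7) = 6435.
Subtract selections that omit an entire group: no postdocs → C(11,7) = 330; no grad students → C(10,7) = 120; no professors → C(9,7) = 36.
Add back selections omitting two groups (i.e. drawn from a single group): C(4,7) + C(5,7) + C(6,7) = 0.
By inclusion–exclusion: 6435 − 486 + 0 = 5949.

5949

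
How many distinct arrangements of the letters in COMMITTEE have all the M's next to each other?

10080

Treat the 2 copies of M as a single block. The multiset to arrange is then {MM, C, E, E, I, O, T, T}, 8 items in all.
That gives (8)!/(2!·2!) = 10080 arrangements.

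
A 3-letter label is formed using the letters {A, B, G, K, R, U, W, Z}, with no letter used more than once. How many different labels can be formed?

336

With no repetition, fill the 3 letters in order: 8 choices, then 7, down to 6.
That product is 8 × 7 × 6 = 336.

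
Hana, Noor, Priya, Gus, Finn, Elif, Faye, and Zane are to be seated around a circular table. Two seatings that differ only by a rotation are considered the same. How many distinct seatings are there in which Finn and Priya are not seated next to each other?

3600

Without the restriction there are (7)! = 5040 seatings.
Those with Finn next to Priya: fuse the pair into one unit and seat 7 units around a circle — 2·(6)! = 1440.
Subtracting, 5040 − 1440 = 3600.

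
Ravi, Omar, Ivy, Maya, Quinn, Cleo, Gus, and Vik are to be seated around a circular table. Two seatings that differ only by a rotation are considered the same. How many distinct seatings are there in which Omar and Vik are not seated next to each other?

All circular seatings of 8 people number (7)! = 5040.
Those with Omar next to Vik: fuse the pair into one unit and seat 7 units around a circle — 2·(6)! = 1440.
Subtracting, 5040 − 1440 = 3600.

3600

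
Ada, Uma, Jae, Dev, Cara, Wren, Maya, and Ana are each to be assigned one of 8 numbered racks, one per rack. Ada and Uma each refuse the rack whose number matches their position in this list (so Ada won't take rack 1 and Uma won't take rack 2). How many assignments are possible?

Let Aᵢ (for i ∈ {1, 2}) be the placements that put person i in their forbidden rack. Any j of these fix j positions, leaving (8−j)! ways to fill the rest, and there are C(2,j) ways to pick which j.
By inclusion–exclusion, the number of valid placements is Σ_{j=0}^{2} (−1)^j C(2,j)·(8−j)!.
Computing: 40320 − 10080 + 720 = 30960.

30960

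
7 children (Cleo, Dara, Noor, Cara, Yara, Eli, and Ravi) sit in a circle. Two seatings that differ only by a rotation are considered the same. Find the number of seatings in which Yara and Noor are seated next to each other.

Glue Yara and Noor into a block (2 internal orders). Seating 6 units around a circle gives (5)! arrangements.
So 2 × (5)! = 2 × 120 = 240.

240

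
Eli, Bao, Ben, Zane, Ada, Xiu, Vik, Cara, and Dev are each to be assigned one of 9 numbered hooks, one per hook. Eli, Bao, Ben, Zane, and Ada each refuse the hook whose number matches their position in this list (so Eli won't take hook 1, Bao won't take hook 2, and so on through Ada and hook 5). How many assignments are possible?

Let Aᵢ (for 1 ≤ i ≤ 5) be the placements that put person i in their forbidden hook. Any j of these fix j positions, leaving (9−j)! ways to fill the rest, and there are C(5,j) ways to pick which j.
By inclusion–exclusion, the number of valid placements is Σ_{j=0}^{5} (−1)^j C(5,j)·(9−j)!.
Computing: 362880 − 201600 + 50400 − 7200 + 600 − 24 = 205056.

205056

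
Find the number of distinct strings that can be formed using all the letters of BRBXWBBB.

336

The 8 letters of BRBXWBBB have repeats: B appearing 5 times.
The number of distinct arrangements is 8!/(5!) = 40320/120 = 336.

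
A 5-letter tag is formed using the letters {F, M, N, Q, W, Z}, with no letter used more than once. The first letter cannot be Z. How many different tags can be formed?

600

The first letter has 6−1 = 5 choices (anything except Z).
The remaining 4 letters are filled from the other 5 symbols without repetition: 5 × 4 × 3 × 2 = 120.
Total: 5 × 120 = 600.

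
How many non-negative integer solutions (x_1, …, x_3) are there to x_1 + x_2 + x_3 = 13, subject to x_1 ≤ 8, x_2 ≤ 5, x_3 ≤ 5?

By stars and bars, unrestricted non-negative solutions to x_1+…+x_3 = 13 number C(13+2,2) = 105.
Subtract solutions that violate a single cap (substitute x_i' = x_i − (cap_i+1)): x_1 ≥ 9 gives C(6,2) = 15; x_2 ≥ 6 gives C(9,2) = 36; x_3 ≥ 6 gives C(9,2) = 36. Together 87.
Add back pairs where two caps are both exceeded: 0 + 0 + 3 = 3.
By inclusion–exclusion the count is 105 − 87 + 3 = 21.

21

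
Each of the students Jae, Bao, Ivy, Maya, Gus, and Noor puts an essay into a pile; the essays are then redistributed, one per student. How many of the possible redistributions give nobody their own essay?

265

This is the derangement count D_6: permutations of 6 items with no fixed point.
By inclusion–exclusion this is Σ_{j=0}^{6} (−1)^j C(6,j)·(6−j)!.
Computing: 720 − 720 + 360 − 120 + 30 − 6 + 1 = 265.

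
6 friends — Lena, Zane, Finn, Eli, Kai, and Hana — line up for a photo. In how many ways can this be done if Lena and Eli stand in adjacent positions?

240

Treat {Lena, Eli} as a single unit. There are 5 units to order, and the pair itself can be ordered 2 ways.
That gives 2 × 5! = 2 × 120 = 240.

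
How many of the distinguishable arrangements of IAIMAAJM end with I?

420

Fix I in the last position and arrange the remaining 7 letters.
Those 7 letters have A appearing 3 times and M appearing twice, giving (7)!/(3!·2!) = 420.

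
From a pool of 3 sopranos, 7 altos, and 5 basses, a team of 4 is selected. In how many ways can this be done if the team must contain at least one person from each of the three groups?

With no constraint there are C(15,4) = 1365 possible selections.
Subtract selections that omit an entire group: no sopranos → C(12,4) = 495; no altos → C(8,4) = 70; no basses → C(10,4) = 210.
Add back selections omitting two groups (i.e. drawn from a single group): C(3,4) + C(7,4) + C(5,4) = 40.
By inclusion–exclusion: 1365 − 775 + 40 = 630.

630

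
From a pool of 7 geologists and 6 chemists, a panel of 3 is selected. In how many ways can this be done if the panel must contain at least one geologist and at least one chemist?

231

Unrestricted: C(13,3) = 286 ways to pick any 3 of the 13.
Selections missing a whole group: no geologists → C(6,3) = 20; no chemists → C(7,3) = 35.
Both groups omitted at once is impossible, so 286 − 55 = 231.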